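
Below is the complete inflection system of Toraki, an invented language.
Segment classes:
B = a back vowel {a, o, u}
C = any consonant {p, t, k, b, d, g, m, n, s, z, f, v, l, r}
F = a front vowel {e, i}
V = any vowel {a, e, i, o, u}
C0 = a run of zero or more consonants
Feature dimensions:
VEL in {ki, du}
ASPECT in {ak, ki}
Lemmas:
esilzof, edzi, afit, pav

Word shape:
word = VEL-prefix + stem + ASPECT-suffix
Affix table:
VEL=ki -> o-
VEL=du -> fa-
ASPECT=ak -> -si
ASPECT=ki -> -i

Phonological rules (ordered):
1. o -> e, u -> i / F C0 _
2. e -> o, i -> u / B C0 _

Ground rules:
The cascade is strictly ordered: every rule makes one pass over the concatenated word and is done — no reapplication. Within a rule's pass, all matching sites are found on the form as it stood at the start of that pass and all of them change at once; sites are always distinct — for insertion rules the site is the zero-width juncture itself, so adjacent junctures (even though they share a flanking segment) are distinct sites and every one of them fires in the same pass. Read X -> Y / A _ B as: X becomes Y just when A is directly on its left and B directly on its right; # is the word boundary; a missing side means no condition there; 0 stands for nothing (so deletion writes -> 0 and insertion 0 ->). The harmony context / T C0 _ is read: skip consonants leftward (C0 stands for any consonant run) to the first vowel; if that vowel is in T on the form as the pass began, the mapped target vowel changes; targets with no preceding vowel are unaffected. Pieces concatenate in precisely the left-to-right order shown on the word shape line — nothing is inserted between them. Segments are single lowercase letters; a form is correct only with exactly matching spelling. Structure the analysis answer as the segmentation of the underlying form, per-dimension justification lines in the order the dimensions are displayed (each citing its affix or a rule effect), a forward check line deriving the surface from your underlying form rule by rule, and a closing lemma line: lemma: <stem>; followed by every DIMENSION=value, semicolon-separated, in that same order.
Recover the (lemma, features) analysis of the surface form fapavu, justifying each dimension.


underlying: fa-pav-i
VEL=du - signalled by the affix fa-
ASPECT=ki - signalled by the affix -i
check: fapavi -> fapavi -> fapavu
lemma: pav; VEL=du; ASPECT=ki


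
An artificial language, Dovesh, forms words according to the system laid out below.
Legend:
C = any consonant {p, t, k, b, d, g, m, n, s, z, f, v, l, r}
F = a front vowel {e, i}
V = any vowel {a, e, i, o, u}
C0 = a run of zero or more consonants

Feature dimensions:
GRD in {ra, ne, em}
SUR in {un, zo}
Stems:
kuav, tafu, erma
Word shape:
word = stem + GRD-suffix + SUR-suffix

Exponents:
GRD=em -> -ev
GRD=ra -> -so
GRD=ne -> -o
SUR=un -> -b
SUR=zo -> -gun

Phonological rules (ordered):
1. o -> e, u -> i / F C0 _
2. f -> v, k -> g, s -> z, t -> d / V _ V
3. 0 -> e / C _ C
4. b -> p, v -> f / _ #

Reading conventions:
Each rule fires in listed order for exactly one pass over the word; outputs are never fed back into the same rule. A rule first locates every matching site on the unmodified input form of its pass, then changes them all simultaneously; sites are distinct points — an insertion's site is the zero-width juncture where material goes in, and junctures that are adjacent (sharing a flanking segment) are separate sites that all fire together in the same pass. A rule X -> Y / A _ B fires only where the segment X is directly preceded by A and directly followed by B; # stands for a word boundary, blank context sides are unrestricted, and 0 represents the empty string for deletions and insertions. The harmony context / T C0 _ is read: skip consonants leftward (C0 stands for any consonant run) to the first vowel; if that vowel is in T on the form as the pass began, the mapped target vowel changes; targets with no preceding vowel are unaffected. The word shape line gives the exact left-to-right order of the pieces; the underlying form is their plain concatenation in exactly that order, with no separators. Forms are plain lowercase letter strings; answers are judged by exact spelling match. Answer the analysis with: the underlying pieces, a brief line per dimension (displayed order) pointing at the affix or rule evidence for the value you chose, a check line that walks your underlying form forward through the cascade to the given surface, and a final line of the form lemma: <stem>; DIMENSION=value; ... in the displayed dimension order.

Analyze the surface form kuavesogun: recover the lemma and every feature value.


underlying: kuav-so-gun
GRD=ra - signalled by the affix -so
SUR=zo - signalled by the affix -gun
check: kuavsogun -> kuavsogun -> kuavsogun -> kuavesogun -> kuavesogun
lemma: kuav; GRD=ra; SUR=zo


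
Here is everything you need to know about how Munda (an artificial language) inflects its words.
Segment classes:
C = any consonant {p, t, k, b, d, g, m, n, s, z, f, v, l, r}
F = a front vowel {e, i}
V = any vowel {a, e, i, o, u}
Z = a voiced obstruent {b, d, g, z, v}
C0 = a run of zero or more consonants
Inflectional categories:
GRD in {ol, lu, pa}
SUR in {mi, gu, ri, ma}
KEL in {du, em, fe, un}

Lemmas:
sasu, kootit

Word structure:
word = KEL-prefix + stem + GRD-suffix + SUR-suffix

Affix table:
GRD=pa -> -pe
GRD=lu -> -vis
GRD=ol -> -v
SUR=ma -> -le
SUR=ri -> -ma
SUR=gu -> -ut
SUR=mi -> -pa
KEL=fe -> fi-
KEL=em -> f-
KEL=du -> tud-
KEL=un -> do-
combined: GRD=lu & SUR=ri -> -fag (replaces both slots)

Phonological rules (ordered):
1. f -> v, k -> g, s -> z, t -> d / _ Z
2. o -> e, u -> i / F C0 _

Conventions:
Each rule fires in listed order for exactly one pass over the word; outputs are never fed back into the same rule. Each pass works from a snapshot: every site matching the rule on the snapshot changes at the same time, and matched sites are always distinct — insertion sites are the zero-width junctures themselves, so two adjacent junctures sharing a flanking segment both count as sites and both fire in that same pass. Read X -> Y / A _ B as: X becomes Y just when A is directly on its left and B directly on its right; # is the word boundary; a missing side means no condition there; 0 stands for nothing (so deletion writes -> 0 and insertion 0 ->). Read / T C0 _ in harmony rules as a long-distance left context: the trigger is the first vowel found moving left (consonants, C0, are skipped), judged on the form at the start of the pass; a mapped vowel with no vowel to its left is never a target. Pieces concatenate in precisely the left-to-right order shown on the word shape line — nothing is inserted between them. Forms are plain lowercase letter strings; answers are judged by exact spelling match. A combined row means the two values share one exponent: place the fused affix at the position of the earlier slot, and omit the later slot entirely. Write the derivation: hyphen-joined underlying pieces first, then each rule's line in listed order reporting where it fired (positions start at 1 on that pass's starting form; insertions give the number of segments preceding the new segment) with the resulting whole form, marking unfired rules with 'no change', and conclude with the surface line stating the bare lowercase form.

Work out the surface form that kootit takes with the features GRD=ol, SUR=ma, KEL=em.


underlying: f-kootit-v-le
1. f -> v, k -> g, s -> z, t -> d / _ Z: fires at position(s) 7: fkootidvle
2. o -> e, u -> i / F C0 _: no change
surface: fkootidvle


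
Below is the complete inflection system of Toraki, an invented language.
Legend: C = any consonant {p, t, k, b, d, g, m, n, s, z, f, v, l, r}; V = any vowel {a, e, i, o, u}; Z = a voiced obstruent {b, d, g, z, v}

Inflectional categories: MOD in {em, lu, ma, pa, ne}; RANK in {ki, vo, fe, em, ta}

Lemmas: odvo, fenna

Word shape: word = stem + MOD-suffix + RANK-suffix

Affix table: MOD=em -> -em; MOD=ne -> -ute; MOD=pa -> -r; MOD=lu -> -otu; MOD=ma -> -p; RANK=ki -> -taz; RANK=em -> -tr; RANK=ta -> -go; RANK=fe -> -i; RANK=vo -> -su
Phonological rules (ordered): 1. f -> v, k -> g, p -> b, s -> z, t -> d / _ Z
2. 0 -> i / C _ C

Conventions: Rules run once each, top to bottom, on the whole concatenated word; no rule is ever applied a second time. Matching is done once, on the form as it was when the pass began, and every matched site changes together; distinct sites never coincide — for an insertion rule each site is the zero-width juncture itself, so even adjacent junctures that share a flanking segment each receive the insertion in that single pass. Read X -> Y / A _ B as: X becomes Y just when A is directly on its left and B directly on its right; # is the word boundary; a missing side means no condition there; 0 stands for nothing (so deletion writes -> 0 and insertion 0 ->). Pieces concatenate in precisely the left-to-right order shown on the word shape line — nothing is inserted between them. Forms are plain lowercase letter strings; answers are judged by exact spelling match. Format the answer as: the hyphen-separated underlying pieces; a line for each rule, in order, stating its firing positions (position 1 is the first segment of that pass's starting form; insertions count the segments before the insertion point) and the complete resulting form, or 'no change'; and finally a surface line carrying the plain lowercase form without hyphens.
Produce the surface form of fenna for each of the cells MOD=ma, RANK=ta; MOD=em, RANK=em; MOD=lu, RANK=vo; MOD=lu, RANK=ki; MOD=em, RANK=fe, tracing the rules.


cell MOD=ma, RANK=ta:
underlying: fenna-p-go
1. f -> v, k -> g, p -> b, s -> z, t -> d / _ Z: fires at position(s) 6: fennabgo
2. 0 -> i / C _ C: inserts after position(s) 3, 6: feninabigo
surface: feninabigo

cell MOD=em, RANK=em:
underlying: fenna-em-tr
1. f -> v, k -> g, p -> b, s -> z, t -> d / _ Z: no change
2. 0 -> i / C _ C: inserts after position(s) 3, 7, 8: feninaemitir
surface: feninaemitir

cell MOD=lu, RANK=vo:
underlying: fenna-otu-su
1. f -> v, k -> g, p -> b, s -> z, t -> d / _ Z: no change
2. 0 -> i / C _ C: inserts after position(s) 3: feninaotusu
surface: feninaotusu

cell MOD=lu, RANK=ki:
underlying: fenna-otu-taz
1. f -> v, k -> g, p -> b, s -> z, t -> d / _ Z: no change
2. 0 -> i / C _ C: inserts after position(s) 3: feninaotutaz
surface: feninaotutaz

cell MOD=em, RANK=fe:
underlying: fenna-em-i
1. f -> v, k -> g, p -> b, s -> z, t -> d / _ Z: no change
2. 0 -> i / C _ C: inserts after position(s) 3: feninaemi
surface: feninaemi


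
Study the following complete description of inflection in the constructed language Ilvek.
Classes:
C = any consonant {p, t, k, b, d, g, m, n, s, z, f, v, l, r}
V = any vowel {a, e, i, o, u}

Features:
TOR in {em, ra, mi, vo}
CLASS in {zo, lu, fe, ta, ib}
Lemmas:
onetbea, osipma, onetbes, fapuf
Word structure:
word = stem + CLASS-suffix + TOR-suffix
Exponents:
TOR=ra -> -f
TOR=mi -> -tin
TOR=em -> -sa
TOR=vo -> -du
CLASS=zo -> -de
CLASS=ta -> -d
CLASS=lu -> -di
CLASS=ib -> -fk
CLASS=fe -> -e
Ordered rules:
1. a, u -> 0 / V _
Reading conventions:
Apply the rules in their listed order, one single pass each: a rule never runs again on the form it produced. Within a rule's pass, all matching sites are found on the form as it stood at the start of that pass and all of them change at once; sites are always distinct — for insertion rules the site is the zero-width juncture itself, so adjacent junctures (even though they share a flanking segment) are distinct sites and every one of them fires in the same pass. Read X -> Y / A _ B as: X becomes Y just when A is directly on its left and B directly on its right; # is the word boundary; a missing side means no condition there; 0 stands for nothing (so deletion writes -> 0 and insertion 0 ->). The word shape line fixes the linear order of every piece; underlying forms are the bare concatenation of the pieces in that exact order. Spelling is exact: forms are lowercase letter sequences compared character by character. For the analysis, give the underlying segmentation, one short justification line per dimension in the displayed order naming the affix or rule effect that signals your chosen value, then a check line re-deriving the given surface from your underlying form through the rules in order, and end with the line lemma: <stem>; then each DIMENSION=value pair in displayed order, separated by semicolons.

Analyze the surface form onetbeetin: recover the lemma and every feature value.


underlying: onetbea-e-tin
TOR=mi - signalled by the affix -tin
CLASS=fe - signalled by the affix -e
check: onetbeaetin -> onetbeetin
lemma: onetbea; TOR=mi; CLASS=fe


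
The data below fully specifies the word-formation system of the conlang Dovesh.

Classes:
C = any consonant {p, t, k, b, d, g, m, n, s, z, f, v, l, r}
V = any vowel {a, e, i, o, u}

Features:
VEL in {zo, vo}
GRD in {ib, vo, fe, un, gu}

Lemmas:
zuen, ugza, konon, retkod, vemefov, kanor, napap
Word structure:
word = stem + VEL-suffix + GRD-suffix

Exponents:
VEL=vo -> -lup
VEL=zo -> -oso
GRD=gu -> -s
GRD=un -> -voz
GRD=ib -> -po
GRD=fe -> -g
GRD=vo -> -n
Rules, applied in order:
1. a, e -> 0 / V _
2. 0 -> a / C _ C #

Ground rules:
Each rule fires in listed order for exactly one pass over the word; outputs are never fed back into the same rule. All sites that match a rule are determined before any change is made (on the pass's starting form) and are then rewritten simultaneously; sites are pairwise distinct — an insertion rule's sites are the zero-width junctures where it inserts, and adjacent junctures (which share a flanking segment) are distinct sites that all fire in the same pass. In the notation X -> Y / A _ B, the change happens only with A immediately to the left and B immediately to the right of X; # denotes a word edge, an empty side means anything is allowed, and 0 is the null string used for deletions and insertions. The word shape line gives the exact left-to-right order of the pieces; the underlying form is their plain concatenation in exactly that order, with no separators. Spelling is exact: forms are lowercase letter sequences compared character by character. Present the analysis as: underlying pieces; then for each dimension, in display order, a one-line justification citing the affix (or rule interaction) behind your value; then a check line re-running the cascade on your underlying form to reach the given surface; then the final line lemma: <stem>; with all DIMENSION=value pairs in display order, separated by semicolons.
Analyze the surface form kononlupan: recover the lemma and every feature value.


underlying: konon-lup-n
VEL=vo - signalled by the affix -lup
GRD=vo - signalled by the affix -n
check: kononlupn -> kononlupn -> kononlupan
lemma: konon; VEL=vo; GRD=vo


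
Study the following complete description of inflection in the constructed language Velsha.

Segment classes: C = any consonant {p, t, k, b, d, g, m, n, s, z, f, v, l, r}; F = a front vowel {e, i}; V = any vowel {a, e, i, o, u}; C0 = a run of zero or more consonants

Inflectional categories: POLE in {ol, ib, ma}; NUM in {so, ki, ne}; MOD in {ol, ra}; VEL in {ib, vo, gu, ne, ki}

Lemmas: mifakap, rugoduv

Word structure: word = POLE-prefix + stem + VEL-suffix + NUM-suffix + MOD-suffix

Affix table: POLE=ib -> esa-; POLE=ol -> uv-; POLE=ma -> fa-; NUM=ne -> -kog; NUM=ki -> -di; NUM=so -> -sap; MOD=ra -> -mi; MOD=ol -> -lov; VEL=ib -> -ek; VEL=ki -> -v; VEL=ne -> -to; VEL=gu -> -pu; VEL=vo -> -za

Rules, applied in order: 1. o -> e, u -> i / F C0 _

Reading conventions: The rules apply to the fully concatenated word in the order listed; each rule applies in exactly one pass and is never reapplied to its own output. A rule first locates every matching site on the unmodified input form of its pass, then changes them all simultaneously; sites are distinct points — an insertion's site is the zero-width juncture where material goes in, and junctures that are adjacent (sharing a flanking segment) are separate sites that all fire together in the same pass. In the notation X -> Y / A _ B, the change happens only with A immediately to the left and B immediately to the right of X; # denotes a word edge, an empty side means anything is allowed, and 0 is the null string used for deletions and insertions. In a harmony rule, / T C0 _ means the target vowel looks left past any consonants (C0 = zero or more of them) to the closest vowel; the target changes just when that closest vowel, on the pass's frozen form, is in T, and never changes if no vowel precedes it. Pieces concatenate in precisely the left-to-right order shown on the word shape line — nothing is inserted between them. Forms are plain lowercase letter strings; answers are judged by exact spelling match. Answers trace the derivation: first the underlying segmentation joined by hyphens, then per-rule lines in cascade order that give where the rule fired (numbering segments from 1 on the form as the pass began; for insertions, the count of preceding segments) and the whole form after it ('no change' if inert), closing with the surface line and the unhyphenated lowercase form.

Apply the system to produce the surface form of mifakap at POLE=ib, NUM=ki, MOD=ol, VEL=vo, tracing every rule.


underlying: esa-mifakap-za-di-lov
1. o -> e, u -> i / F C0 _: fires at position(s) 16: esamifakapzadilev
surface: esamifakapzadilev


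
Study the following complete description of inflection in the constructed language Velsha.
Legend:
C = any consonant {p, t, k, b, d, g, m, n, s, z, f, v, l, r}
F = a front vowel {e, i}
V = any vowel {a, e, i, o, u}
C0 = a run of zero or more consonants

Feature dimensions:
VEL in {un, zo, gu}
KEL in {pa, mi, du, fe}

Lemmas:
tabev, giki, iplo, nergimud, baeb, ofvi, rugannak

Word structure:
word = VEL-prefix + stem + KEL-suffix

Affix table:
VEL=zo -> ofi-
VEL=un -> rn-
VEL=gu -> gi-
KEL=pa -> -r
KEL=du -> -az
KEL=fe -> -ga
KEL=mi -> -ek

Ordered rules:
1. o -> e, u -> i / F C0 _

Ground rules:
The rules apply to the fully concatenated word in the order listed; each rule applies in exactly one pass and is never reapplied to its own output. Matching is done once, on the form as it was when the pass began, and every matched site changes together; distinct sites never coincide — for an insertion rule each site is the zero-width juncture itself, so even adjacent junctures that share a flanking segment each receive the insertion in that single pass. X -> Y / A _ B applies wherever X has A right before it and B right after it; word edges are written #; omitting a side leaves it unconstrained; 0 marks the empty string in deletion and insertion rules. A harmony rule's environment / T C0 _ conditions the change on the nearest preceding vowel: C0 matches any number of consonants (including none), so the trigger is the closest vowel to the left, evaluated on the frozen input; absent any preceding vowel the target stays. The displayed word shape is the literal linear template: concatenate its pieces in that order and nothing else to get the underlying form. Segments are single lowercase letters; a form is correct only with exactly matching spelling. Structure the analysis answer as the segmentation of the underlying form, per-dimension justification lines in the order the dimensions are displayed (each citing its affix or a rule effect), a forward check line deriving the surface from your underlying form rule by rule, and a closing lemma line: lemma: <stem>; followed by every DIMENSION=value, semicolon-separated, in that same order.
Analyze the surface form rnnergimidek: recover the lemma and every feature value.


underlying: rn-nergimud-ek
VEL=un - signalled by the affix rn-
KEL=mi - signalled by the affix -ek
check: rnnergimudek -> rnnergimidek
lemma: nergimud; VEL=un; KEL=mi


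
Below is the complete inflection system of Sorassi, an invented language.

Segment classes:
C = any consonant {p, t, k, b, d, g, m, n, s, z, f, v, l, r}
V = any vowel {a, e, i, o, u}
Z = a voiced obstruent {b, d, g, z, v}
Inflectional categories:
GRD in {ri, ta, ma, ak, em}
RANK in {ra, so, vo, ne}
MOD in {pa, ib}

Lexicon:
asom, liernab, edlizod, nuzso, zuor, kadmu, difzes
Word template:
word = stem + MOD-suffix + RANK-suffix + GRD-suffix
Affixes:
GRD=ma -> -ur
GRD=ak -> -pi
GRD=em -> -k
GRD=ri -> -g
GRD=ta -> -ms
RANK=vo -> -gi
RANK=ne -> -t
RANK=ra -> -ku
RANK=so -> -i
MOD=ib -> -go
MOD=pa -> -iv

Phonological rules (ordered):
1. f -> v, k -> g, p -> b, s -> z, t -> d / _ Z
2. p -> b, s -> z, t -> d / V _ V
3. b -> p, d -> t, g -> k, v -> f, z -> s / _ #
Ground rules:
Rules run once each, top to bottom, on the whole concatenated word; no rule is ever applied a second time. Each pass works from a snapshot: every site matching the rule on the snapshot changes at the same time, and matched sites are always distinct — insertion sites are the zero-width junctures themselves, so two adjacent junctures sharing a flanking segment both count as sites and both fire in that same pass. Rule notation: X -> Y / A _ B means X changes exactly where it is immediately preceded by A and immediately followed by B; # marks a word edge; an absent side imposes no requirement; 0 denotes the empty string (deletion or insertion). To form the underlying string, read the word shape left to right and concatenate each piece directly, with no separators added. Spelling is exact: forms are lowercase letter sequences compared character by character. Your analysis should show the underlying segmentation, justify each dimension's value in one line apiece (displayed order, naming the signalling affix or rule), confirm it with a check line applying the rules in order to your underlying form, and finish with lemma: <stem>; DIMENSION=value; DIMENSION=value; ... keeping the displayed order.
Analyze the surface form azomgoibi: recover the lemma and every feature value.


underlying: asom-go-i-pi
GRD=ak - signalled by the affix -pi
RANK=so - signalled by the affix -i
MOD=ib - signalled by the affix -go
check: asomgoipi -> asomgoipi -> azomgoibi -> azomgoibi
lemma: asom; GRD=ak; RANK=so; MOD=ib


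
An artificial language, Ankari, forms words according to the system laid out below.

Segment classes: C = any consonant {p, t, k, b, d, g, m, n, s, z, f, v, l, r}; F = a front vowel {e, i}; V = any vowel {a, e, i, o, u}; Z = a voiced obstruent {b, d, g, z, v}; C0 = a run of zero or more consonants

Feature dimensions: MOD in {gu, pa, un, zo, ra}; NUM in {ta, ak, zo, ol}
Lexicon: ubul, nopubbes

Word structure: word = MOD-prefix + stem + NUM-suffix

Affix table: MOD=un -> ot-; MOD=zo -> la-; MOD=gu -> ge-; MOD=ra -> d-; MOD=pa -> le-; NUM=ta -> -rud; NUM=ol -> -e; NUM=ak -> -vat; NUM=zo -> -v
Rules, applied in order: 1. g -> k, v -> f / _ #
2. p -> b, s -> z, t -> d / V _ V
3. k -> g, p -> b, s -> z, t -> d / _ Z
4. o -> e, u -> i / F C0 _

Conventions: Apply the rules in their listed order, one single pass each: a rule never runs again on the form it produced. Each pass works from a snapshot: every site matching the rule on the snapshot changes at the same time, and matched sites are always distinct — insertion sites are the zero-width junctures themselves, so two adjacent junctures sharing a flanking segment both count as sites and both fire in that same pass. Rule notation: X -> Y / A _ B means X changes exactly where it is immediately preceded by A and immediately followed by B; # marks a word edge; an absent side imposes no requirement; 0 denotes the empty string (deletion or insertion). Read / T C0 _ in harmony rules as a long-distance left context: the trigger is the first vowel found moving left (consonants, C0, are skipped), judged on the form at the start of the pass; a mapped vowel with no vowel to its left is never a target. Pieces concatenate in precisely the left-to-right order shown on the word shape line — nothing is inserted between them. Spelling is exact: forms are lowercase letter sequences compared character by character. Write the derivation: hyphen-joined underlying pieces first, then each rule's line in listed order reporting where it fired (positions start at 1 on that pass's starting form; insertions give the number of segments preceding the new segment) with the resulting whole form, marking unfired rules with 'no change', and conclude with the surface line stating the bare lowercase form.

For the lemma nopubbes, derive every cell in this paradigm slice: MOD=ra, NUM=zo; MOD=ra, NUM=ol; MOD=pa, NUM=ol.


cell MOD=ra, NUM=zo:
underlying: d-nopubbes-v
1. g -> k, v -> f / _ #: fires at position(s) 10: dnopubbesf
2. p -> b, s -> z, t -> d / V _ V: fires at position(s) 4: dnobubbesf
3. k -> g, p -> b, s -> z, t -> d / _ Z: no change
4. o -> e, u -> i / F C0 _: no change
surface: dnobubbesf

cell MOD=ra, NUM=ol:
underlying: d-nopubbes-e
1. g -> k, v -> f / _ #: no change
2. p -> b, s -> z, t -> d / V _ V: fires at position(s) 4, 9: dnobubbeze
3. k -> g, p -> b, s -> z, t -> d / _ Z: no change
4. o -> e, u -> i / F C0 _: no change
surface: dnobubbeze

cell MOD=pa, NUM=ol:
underlying: le-nopubbes-e
1. g -> k, v -> f / _ #: no change
2. p -> b, s -> z, t -> d / V _ V: fires at position(s) 5, 10: lenobubbeze
3. k -> g, p -> b, s -> z, t -> d / _ Z: no change
4. o -> e, u -> i / F C0 _: fires at position(s) 4: lenebubbeze
surface: lenebubbeze


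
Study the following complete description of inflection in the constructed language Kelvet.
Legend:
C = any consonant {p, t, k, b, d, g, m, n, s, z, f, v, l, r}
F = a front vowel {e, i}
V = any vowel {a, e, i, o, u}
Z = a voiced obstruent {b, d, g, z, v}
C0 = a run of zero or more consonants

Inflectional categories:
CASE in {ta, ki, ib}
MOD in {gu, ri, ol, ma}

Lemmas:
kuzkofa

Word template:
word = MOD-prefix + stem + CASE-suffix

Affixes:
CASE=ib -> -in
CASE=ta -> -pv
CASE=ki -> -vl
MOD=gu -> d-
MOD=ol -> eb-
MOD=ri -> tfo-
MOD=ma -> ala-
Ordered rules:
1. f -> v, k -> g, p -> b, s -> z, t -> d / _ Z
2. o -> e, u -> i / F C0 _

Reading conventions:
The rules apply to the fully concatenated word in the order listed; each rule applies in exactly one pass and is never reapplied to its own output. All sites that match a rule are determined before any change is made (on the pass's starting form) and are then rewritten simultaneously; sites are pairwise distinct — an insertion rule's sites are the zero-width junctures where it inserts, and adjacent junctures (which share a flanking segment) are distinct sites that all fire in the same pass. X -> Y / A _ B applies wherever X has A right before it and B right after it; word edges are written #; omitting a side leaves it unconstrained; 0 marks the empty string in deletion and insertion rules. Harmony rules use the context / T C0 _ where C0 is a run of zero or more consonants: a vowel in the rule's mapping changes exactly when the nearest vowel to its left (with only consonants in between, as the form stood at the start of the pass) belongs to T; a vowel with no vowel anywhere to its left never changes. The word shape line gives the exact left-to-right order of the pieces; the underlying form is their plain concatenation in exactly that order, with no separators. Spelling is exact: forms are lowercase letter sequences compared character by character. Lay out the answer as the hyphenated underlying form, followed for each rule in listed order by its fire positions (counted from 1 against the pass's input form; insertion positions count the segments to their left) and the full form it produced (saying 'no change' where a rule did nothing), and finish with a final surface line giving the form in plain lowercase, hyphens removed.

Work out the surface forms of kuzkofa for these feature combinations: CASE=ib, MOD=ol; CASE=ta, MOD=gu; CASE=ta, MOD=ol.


cell CASE=ib, MOD=ol:
underlying: eb-kuzkofa-in
1. f -> v, k -> g, p -> b, s -> z, t -> d / _ Z: no change
2. o -> e, u -> i / F C0 _: fires at position(s) 4: ebkizkofain
surface: ebkizkofain

cell CASE=ta, MOD=gu:
underlying: d-kuzkofa-pv
1. f -> v, k -> g, p -> b, s -> z, t -> d / _ Z: fires at position(s) 9: dkuzkofabv
2. o -> e, u -> i / F C0 _: no change
surface: dkuzkofabv

cell CASE=ta, MOD=ol:
underlying: eb-kuzkofa-pv
1. f -> v, k -> g, p -> b, s -> z, t -> d / _ Z: fires at position(s) 10: ebkuzkofabv
2. o -> e, u -> i / F C0 _: fires at position(s) 4: ebkizkofabv
surface: ebkizkofabv


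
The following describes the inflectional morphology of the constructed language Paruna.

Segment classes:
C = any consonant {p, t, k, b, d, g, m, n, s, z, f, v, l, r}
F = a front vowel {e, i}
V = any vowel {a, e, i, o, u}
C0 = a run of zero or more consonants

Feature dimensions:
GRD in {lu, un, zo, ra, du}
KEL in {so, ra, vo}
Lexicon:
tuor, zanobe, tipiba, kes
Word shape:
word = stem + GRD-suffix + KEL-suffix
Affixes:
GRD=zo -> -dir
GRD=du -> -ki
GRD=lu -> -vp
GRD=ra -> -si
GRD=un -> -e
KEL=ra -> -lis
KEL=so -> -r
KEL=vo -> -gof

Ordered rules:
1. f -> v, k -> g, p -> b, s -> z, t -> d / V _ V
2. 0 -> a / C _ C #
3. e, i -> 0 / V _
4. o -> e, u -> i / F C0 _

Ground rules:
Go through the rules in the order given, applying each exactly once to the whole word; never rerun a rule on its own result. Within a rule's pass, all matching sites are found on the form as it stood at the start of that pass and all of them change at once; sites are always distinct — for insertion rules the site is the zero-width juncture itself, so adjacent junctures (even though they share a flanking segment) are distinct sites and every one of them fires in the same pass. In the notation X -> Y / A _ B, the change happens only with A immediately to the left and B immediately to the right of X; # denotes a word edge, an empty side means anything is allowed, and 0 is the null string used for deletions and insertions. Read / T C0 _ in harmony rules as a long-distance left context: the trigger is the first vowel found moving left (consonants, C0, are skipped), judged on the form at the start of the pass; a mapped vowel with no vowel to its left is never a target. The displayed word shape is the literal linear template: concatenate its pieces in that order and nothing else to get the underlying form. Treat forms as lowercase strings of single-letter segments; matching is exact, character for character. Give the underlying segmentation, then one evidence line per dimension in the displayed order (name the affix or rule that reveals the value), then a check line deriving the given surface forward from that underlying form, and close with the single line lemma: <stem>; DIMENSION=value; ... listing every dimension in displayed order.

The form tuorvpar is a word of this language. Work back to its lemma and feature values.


underlying: tuor-vp-r
GRD=lu - signalled by the affix -vp
KEL=so - signalled by the affix -r
check: tuorvpr -> tuorvpr -> tuorvpar -> tuorvpar -> tuorvpar
lemma: tuor; GRD=lu; KEL=so


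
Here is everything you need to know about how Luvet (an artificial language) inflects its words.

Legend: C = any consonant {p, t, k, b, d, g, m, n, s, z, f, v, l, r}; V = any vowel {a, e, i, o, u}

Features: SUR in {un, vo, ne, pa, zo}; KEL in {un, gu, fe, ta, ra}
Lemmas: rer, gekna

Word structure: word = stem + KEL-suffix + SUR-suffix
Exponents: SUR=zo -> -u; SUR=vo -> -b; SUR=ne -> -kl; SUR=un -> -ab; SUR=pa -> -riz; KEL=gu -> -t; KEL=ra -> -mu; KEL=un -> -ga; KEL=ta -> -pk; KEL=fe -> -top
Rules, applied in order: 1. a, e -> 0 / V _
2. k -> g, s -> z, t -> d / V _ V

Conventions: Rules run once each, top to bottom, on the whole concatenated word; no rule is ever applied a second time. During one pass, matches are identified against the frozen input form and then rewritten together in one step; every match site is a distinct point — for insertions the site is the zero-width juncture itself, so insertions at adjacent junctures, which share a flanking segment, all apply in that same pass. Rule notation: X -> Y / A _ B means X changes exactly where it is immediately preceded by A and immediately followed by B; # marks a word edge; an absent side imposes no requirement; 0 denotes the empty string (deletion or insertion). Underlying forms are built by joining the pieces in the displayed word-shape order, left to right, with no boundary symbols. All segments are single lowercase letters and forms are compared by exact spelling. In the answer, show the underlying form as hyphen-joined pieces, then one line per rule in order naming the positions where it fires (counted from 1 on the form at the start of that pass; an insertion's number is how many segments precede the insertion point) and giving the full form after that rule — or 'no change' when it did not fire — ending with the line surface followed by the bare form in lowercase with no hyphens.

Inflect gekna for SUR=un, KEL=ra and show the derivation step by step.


underlying: gekna-mu-ab
1. a, e -> 0 / V _: fires at position(s) 8: geknamub
2. k -> g, s -> z, t -> d / V _ V: no change
surface: geknamub


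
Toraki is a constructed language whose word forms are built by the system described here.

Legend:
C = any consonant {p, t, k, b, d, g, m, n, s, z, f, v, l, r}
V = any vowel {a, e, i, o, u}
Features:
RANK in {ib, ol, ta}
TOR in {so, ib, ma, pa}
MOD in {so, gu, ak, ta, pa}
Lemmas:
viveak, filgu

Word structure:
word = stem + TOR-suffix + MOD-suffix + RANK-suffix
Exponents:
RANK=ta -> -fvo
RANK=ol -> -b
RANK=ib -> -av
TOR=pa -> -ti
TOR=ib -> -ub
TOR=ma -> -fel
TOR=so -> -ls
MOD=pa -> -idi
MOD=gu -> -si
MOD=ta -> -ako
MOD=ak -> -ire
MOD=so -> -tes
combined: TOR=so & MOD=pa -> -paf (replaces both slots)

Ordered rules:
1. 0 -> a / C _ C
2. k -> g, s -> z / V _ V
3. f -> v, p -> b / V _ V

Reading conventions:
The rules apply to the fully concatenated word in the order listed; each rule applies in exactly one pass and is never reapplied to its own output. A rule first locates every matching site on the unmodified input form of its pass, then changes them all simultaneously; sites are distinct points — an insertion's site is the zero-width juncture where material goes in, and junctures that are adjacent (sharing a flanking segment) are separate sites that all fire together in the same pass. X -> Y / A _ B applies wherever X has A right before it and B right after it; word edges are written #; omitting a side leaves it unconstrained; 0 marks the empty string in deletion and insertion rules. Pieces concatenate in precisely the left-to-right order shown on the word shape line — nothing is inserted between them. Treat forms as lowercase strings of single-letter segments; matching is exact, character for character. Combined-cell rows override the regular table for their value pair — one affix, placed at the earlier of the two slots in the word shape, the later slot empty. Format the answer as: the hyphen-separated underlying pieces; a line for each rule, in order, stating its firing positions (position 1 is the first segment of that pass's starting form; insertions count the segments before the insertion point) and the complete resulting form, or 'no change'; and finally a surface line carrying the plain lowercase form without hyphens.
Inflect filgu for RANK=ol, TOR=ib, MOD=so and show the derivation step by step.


underlying: filgu-ub-tes-b
1. 0 -> a / C _ C: inserts after position(s) 3, 7, 10: filaguubatesab
2. k -> g, s -> z / V _ V: fires at position(s) 12: filaguubatezab
3. f -> v, p -> b / V _ V: no change
surface: filaguubatezab


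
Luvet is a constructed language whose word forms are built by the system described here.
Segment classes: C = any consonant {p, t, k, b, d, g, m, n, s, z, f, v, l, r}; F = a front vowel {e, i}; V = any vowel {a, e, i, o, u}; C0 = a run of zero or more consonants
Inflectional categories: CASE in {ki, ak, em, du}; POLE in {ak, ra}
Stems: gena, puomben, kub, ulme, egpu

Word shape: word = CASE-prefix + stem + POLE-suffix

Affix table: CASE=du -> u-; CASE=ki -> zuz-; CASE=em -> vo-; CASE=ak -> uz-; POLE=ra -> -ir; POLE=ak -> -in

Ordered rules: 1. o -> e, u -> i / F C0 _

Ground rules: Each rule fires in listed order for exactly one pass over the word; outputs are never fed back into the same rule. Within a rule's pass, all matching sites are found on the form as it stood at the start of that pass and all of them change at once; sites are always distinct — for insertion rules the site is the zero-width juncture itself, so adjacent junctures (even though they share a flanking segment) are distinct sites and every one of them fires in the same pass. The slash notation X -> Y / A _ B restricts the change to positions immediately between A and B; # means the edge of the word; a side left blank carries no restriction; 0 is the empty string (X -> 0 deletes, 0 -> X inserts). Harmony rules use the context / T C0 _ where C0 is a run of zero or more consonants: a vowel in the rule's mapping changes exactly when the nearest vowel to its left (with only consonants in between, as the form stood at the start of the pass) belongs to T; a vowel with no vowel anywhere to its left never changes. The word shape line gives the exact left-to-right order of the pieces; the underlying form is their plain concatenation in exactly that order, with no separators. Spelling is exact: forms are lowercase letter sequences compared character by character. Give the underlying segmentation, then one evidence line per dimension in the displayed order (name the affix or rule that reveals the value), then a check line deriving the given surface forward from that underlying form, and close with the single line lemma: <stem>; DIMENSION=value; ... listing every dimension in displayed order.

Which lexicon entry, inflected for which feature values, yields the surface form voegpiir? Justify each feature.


underlying: vo-egpu-ir
CASE=em - signalled by the affix vo-
POLE=ra - signalled by the affix -ir
check: voegpuir -> voegpiir
lemma: egpu; CASE=em; POLE=ra


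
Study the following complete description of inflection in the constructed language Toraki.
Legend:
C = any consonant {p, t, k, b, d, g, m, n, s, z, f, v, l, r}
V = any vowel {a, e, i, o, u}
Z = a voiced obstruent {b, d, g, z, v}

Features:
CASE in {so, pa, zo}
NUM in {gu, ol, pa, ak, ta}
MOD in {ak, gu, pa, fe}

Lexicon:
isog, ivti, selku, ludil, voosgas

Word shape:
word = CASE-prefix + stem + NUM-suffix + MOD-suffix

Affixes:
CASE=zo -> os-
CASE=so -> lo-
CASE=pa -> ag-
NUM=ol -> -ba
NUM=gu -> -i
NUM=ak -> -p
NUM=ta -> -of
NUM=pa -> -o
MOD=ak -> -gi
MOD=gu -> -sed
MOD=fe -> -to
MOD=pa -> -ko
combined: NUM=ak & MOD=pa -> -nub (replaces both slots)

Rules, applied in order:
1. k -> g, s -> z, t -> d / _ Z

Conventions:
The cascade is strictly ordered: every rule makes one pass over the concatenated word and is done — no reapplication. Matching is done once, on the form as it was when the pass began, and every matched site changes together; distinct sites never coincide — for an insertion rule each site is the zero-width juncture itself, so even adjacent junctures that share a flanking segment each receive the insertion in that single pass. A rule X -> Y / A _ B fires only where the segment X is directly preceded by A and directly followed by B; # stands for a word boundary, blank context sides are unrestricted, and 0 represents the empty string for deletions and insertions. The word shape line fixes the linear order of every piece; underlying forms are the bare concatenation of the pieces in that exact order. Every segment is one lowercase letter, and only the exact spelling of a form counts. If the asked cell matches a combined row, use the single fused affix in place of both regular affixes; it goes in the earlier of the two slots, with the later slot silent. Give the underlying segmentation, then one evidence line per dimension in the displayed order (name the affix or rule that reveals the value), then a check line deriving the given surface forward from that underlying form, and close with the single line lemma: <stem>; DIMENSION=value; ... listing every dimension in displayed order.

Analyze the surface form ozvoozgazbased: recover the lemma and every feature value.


underlying: os-voosgas-ba-sed
CASE=zo - signalled by the affix os-
NUM=ol - signalled by the affix -ba
MOD=gu - signalled by the affix -sed
check: osvoosgasbased -> ozvoozgazbased
lemma: voosgas; CASE=zo; NUM=ol; MOD=gu


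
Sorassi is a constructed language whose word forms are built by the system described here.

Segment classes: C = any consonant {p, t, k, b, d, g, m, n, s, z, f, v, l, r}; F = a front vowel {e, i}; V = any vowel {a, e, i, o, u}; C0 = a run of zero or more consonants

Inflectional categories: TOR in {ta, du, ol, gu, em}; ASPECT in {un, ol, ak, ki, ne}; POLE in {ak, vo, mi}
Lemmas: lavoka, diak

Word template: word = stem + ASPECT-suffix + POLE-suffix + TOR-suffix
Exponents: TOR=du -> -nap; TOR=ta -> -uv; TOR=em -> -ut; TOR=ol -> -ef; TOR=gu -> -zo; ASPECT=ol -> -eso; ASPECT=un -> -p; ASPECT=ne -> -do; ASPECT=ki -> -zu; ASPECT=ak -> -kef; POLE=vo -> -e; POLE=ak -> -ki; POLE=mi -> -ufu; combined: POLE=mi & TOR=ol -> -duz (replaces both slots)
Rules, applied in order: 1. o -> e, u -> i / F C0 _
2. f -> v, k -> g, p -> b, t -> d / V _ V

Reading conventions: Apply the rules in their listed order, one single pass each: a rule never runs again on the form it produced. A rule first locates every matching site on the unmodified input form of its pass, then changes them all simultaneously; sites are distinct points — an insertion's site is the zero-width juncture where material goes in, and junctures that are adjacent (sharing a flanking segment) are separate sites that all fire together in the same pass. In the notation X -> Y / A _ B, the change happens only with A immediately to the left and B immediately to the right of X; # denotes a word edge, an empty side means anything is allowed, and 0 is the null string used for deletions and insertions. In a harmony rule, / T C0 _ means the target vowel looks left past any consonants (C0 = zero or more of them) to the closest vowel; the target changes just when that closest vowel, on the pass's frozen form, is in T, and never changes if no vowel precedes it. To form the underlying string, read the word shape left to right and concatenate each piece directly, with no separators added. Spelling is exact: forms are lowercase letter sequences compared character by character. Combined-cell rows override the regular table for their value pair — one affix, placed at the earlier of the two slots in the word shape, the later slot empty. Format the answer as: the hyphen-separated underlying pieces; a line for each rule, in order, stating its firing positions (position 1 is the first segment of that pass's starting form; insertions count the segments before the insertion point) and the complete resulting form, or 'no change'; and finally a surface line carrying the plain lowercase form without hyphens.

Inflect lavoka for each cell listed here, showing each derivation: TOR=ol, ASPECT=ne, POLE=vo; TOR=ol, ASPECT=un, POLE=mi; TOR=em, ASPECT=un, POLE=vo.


cell TOR=ol, ASPECT=ne, POLE=vo:
underlying: lavoka-do-e-ef
1. o -> e, u -> i / F C0 _: no change
2. f -> v, k -> g, p -> b, t -> d / V _ V: fires at position(s) 5: lavogadoeef
surface: lavogadoeef

cell TOR=ol, ASPECT=un, POLE=mi:
underlying: lavoka-p-duz
1. o -> e, u -> i / F C0 _: no change
2. f -> v, k -> g, p -> b, t -> d / V _ V: fires at position(s) 5: lavogapduz
surface: lavogapduz

cell TOR=em, ASPECT=un, POLE=vo:
underlying: lavoka-p-e-ut
1. o -> e, u -> i / F C0 _: fires at position(s) 9: lavokapeit
2. f -> v, k -> g, p -> b, t -> d / V _ V: fires at position(s) 5, 7: lavogabeit
surface: lavogabeit
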